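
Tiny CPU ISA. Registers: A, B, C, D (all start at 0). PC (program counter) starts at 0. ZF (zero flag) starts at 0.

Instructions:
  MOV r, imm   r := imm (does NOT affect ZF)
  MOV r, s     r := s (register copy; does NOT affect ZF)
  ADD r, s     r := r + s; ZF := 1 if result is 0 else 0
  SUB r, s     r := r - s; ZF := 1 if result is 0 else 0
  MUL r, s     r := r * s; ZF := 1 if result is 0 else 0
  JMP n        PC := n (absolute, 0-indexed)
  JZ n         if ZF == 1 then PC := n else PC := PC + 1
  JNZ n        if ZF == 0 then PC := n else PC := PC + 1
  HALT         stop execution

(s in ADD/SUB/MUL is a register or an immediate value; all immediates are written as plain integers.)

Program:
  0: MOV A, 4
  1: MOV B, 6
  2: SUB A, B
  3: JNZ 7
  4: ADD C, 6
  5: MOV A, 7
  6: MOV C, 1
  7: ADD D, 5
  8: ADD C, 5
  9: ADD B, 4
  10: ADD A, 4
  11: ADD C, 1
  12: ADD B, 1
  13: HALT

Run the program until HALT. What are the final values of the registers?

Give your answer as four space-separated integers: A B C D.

Answer: 2 11 6 5

Derivation:
Step 1: PC=0 exec 'MOV A, 4'. After: A=4 B=0 C=0 D=0 ZF=0 PC=1
Step 2: PC=1 exec 'MOV B, 6'. After: A=4 B=6 C=0 D=0 ZF=0 PC=2
Step 3: PC=2 exec 'SUB A, B'. After: A=-2 B=6 C=0 D=0 ZF=0 PC=3
Step 4: PC=3 exec 'JNZ 7'. After: A=-2 B=6 C=0 D=0 ZF=0 PC=7
Step 5: PC=7 exec 'ADD D, 5'. After: A=-2 B=6 C=0 D=5 ZF=0 PC=8
Step 6: PC=8 exec 'ADD C, 5'. After: A=-2 B=6 C=5 D=5 ZF=0 PC=9
Step 7: PC=9 exec 'ADD B, 4'. After: A=-2 B=10 C=5 D=5 ZF=0 PC=10
Step 8: PC=10 exec 'ADD A, 4'. After: A=2 B=10 C=5 D=5 ZF=0 PC=11
Step 9: PC=11 exec 'ADD C, 1'. After: A=2 B=10 C=6 D=5 ZF=0 PC=12
Step 10: PC=12 exec 'ADD B, 1'. After: A=2 B=11 C=6 D=5 ZF=0 PC=13
Step 11: PC=13 exec 'HALT'. After: A=2 B=11 C=6 D=5 ZF=0 PC=13 HALTED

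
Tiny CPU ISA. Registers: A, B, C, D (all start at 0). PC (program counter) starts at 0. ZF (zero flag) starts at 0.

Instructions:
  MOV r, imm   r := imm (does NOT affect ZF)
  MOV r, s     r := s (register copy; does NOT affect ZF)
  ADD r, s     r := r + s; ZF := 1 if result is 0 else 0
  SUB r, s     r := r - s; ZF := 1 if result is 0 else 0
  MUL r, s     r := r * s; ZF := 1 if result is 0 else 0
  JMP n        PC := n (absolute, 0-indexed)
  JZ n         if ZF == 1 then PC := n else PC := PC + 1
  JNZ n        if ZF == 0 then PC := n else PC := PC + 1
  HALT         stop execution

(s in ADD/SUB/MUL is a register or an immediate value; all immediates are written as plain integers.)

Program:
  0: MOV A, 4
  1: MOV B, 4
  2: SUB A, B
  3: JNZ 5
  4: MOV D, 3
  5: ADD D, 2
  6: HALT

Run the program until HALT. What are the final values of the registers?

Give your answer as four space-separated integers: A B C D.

Answer: 0 4 0 5

Derivation:
Step 1: PC=0 exec 'MOV A, 4'. After: A=4 B=0 C=0 D=0 ZF=0 PC=1
Step 2: PC=1 exec 'MOV B, 4'. After: A=4 B=4 C=0 D=0 ZF=0 PC=2
Step 3: PC=2 exec 'SUB A, B'. After: A=0 B=4 C=0 D=0 ZF=1 PC=3
Step 4: PC=3 exec 'JNZ 5'. After: A=0 B=4 C=0 D=0 ZF=1 PC=4
Step 5: PC=4 exec 'MOV D, 3'. After: A=0 B=4 C=0 D=3 ZF=1 PC=5
Step 6: PC=5 exec 'ADD D, 2'. After: A=0 B=4 C=0 D=5 ZF=0 PC=6
Step 7: PC=6 exec 'HALT'. After: A=0 B=4 C=0 D=5 ZF=0 PC=6 HALTED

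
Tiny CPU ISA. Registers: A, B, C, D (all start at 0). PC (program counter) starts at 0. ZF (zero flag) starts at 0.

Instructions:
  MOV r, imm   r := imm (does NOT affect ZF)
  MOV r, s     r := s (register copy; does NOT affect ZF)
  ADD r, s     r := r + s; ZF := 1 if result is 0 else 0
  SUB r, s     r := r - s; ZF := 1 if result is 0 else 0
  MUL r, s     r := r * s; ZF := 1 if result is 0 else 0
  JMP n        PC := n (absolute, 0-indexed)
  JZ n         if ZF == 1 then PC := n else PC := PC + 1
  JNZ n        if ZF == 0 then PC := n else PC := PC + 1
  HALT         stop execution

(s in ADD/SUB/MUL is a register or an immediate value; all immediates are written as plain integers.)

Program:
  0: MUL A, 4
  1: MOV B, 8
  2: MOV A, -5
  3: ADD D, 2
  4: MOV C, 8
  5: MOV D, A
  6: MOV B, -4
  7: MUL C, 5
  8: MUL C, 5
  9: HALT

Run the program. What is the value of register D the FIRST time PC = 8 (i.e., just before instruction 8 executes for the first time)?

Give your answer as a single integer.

Step 1: PC=0 exec 'MUL A, 4'. After: A=0 B=0 C=0 D=0 ZF=1 PC=1
Step 2: PC=1 exec 'MOV B, 8'. After: A=0 B=8 C=0 D=0 ZF=1 PC=2
Step 3: PC=2 exec 'MOV A, -5'. After: A=-5 B=8 C=0 D=0 ZF=1 PC=3
Step 4: PC=3 exec 'ADD D, 2'. After: A=-5 B=8 C=0 D=2 ZF=0 PC=4
Step 5: PC=4 exec 'MOV C, 8'. After: A=-5 B=8 C=8 D=2 ZF=0 PC=5
Step 6: PC=5 exec 'MOV D, A'. After: A=-5 B=8 C=8 D=-5 ZF=0 PC=6
Step 7: PC=6 exec 'MOV B, -4'. After: A=-5 B=-4 C=8 D=-5 ZF=0 PC=7
Step 8: PC=7 exec 'MUL C, 5'. After: A=-5 B=-4 C=40 D=-5 ZF=0 PC=8
First time PC=8: D=-5

-5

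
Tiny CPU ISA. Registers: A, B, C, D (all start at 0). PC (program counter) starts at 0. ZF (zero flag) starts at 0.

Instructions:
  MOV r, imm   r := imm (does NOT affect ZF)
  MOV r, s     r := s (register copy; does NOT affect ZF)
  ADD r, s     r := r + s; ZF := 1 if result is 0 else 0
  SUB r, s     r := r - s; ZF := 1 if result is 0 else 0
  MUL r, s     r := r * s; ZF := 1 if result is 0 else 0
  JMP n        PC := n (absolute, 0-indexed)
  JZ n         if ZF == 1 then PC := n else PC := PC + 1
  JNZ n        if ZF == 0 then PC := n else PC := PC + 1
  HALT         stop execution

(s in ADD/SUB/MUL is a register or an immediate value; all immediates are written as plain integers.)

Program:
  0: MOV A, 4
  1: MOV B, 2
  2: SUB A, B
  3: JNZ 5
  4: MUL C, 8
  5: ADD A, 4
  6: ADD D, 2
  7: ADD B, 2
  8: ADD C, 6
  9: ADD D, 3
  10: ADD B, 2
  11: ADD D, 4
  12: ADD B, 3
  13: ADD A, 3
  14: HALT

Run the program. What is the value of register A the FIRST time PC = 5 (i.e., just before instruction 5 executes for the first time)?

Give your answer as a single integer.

Step 1: PC=0 exec 'MOV A, 4'. After: A=4 B=0 C=0 D=0 ZF=0 PC=1
Step 2: PC=1 exec 'MOV B, 2'. After: A=4 B=2 C=0 D=0 ZF=0 PC=2
Step 3: PC=2 exec 'SUB A, B'. After: A=2 B=2 C=0 D=0 ZF=0 PC=3
Step 4: PC=3 exec 'JNZ 5'. After: A=2 B=2 C=0 D=0 ZF=0 PC=5
First time PC=5: A=2

2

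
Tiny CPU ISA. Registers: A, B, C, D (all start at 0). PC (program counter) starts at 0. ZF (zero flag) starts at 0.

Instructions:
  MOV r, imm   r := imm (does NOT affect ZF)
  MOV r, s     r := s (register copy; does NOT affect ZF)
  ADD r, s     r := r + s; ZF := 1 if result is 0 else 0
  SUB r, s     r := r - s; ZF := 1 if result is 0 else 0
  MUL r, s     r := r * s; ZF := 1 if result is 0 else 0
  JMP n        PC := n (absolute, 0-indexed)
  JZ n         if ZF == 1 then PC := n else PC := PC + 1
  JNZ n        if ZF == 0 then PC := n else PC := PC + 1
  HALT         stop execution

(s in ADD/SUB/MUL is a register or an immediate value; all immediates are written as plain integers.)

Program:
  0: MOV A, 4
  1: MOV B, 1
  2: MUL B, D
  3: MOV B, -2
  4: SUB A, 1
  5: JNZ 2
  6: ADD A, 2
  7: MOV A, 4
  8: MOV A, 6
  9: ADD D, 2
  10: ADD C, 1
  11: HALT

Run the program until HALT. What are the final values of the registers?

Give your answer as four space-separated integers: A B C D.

Step 1: PC=0 exec 'MOV A, 4'. After: A=4 B=0 C=0 D=0 ZF=0 PC=1
Step 2: PC=1 exec 'MOV B, 1'. After: A=4 B=1 C=0 D=0 ZF=0 PC=2
Step 3: PC=2 exec 'MUL B, D'. After: A=4 B=0 C=0 D=0 ZF=1 PC=3
Step 4: PC=3 exec 'MOV B, -2'. After: A=4 B=-2 C=0 D=0 ZF=1 PC=4
Step 5: PC=4 exec 'SUB A, 1'. After: A=3 B=-2 C=0 D=0 ZF=0 PC=5
Step 6: PC=5 exec 'JNZ 2'. After: A=3 B=-2 C=0 D=0 ZF=0 PC=2
Step 7: PC=2 exec 'MUL B, D'. After: A=3 B=0 C=0 D=0 ZF=1 PC=3
Step 8: PC=3 exec 'MOV B, -2'. After: A=3 B=-2 C=0 D=0 ZF=1 PC=4
Step 9: PC=4 exec 'SUB A, 1'. After: A=2 B=-2 C=0 D=0 ZF=0 PC=5
Step 10: PC=5 exec 'JNZ 2'. After: A=2 B=-2 C=0 D=0 ZF=0 PC=2
Step 11: PC=2 exec 'MUL B, D'. After: A=2 B=0 C=0 D=0 ZF=1 PC=3
Step 12: PC=3 exec 'MOV B, -2'. After: A=2 B=-2 C=0 D=0 ZF=1 PC=4
Step 13: PC=4 exec 'SUB A, 1'. After: A=1 B=-2 C=0 D=0 ZF=0 PC=5
Step 14: PC=5 exec 'JNZ 2'. After: A=1 B=-2 C=0 D=0 ZF=0 PC=2
Step 15: PC=2 exec 'MUL B, D'. After: A=1 B=0 C=0 D=0 ZF=1 PC=3
Step 16: PC=3 exec 'MOV B, -2'. After: A=1 B=-2 C=0 D=0 ZF=1 PC=4
Step 17: PC=4 exec 'SUB A, 1'. After: A=0 B=-2 C=0 D=0 ZF=1 PC=5
Step 18: PC=5 exec 'JNZ 2'. After: A=0 B=-2 C=0 D=0 ZF=1 PC=6
Step 19: PC=6 exec 'ADD A, 2'. After: A=2 B=-2 C=0 D=0 ZF=0 PC=7
Step 20: PC=7 exec 'MOV A, 4'. After: A=4 B=-2 C=0 D=0 ZF=0 PC=8
Step 21: PC=8 exec 'MOV A, 6'. After: A=6 B=-2 C=0 D=0 ZF=0 PC=9
Step 22: PC=9 exec 'ADD D, 2'. After: A=6 B=-2 C=0 D=2 ZF=0 PC=10
Step 23: PC=10 exec 'ADD C, 1'. After: A=6 B=-2 C=1 D=2 ZF=0 PC=11
Step 24: PC=11 exec 'HALT'. After: A=6 B=-2 C=1 D=2 ZF=0 PC=11 HALTED

Answer: 6 -2 1 2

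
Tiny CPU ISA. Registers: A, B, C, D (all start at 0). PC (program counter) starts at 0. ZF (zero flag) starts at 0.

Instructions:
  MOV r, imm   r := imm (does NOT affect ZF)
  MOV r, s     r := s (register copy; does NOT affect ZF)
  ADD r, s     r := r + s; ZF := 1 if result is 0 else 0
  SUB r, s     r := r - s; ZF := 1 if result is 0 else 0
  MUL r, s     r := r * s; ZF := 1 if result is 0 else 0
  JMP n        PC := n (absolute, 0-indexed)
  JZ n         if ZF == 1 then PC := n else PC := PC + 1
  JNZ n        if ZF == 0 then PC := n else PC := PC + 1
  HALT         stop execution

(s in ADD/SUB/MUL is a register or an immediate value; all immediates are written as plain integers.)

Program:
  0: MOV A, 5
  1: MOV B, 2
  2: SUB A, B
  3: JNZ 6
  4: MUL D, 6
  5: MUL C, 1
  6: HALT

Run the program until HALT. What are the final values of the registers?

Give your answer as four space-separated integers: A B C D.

Step 1: PC=0 exec 'MOV A, 5'. After: A=5 B=0 C=0 D=0 ZF=0 PC=1
Step 2: PC=1 exec 'MOV B, 2'. After: A=5 B=2 C=0 D=0 ZF=0 PC=2
Step 3: PC=2 exec 'SUB A, B'. After: A=3 B=2 C=0 D=0 ZF=0 PC=3
Step 4: PC=3 exec 'JNZ 6'. After: A=3 B=2 C=0 D=0 ZF=0 PC=6
Step 5: PC=6 exec 'HALT'. After: A=3 B=2 C=0 D=0 ZF=0 PC=6 HALTED

Answer: 3 2 0 0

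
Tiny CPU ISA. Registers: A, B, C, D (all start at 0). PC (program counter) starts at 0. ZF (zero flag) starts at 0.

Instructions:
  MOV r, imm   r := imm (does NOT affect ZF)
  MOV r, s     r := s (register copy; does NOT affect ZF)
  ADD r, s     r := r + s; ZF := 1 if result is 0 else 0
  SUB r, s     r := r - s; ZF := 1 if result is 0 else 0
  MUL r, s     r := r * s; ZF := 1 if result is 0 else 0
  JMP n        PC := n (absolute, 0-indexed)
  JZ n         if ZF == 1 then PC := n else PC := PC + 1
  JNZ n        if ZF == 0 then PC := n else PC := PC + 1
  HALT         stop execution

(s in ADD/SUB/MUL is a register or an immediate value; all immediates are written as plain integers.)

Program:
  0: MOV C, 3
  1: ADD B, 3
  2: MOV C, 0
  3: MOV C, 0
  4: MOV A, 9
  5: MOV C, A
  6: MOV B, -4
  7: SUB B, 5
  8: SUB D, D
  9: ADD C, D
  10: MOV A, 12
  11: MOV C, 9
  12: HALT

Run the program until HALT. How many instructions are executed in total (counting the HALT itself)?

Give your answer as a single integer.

Answer: 13

Derivation:
Step 1: PC=0 exec 'MOV C, 3'. After: A=0 B=0 C=3 D=0 ZF=0 PC=1
Step 2: PC=1 exec 'ADD B, 3'. After: A=0 B=3 C=3 D=0 ZF=0 PC=2
Step 3: PC=2 exec 'MOV C, 0'. After: A=0 B=3 C=0 D=0 ZF=0 PC=3
Step 4: PC=3 exec 'MOV C, 0'. After: A=0 B=3 C=0 D=0 ZF=0 PC=4
Step 5: PC=4 exec 'MOV A, 9'. After: A=9 B=3 C=0 D=0 ZF=0 PC=5
Step 6: PC=5 exec 'MOV C, A'. After: A=9 B=3 C=9 D=0 ZF=0 PC=6
Step 7: PC=6 exec 'MOV B, -4'. After: A=9 B=-4 C=9 D=0 ZF=0 PC=7
Step 8: PC=7 exec 'SUB B, 5'. After: A=9 B=-9 C=9 D=0 ZF=0 PC=8
Step 9: PC=8 exec 'SUB D, D'. After: A=9 B=-9 C=9 D=0 ZF=1 PC=9
Step 10: PC=9 exec 'ADD C, D'. After: A=9 B=-9 C=9 D=0 ZF=0 PC=10
Step 11: PC=10 exec 'MOV A, 12'. After: A=12 B=-9 C=9 D=0 ZF=0 PC=11
Step 12: PC=11 exec 'MOV C, 9'. After: A=12 B=-9 C=9 D=0 ZF=0 PC=12
Step 13: PC=12 exec 'HALT'. After: A=12 B=-9 C=9 D=0 ZF=0 PC=12 HALTED
Total instructions executed: 13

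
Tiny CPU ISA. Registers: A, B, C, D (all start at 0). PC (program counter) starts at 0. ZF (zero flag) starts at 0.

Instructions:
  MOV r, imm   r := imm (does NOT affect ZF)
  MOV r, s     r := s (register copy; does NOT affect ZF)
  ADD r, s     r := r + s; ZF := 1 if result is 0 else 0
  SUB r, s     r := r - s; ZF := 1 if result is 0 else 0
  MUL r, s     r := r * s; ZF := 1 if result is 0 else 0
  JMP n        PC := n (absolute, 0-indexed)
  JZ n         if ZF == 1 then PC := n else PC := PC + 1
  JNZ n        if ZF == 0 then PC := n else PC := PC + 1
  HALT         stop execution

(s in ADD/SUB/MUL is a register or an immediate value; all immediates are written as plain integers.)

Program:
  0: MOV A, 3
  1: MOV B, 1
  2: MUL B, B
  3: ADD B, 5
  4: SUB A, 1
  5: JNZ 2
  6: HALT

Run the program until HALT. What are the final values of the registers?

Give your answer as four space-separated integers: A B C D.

Step 1: PC=0 exec 'MOV A, 3'. After: A=3 B=0 C=0 D=0 ZF=0 PC=1
Step 2: PC=1 exec 'MOV B, 1'. After: A=3 B=1 C=0 D=0 ZF=0 PC=2
Step 3: PC=2 exec 'MUL B, B'. After: A=3 B=1 C=0 D=0 ZF=0 PC=3
Step 4: PC=3 exec 'ADD B, 5'. After: A=3 B=6 C=0 D=0 ZF=0 PC=4
Step 5: PC=4 exec 'SUB A, 1'. After: A=2 B=6 C=0 D=0 ZF=0 PC=5
Step 6: PC=5 exec 'JNZ 2'. After: A=2 B=6 C=0 D=0 ZF=0 PC=2
Step 7: PC=2 exec 'MUL B, B'. After: A=2 B=36 C=0 D=0 ZF=0 PC=3
Step 8: PC=3 exec 'ADD B, 5'. After: A=2 B=41 C=0 D=0 ZF=0 PC=4
Step 9: PC=4 exec 'SUB A, 1'. After: A=1 B=41 C=0 D=0 ZF=0 PC=5
Step 10: PC=5 exec 'JNZ 2'. After: A=1 B=41 C=0 D=0 ZF=0 PC=2
Step 11: PC=2 exec 'MUL B, B'. After: A=1 B=1681 C=0 D=0 ZF=0 PC=3
Step 12: PC=3 exec 'ADD B, 5'. After: A=1 B=1686 C=0 D=0 ZF=0 PC=4
Step 13: PC=4 exec 'SUB A, 1'. After: A=0 B=1686 C=0 D=0 ZF=1 PC=5
Step 14: PC=5 exec 'JNZ 2'. After: A=0 B=1686 C=0 D=0 ZF=1 PC=6
Step 15: PC=6 exec 'HALT'. After: A=0 B=1686 C=0 D=0 ZF=1 PC=6 HALTED

Answer: 0 1686 0 0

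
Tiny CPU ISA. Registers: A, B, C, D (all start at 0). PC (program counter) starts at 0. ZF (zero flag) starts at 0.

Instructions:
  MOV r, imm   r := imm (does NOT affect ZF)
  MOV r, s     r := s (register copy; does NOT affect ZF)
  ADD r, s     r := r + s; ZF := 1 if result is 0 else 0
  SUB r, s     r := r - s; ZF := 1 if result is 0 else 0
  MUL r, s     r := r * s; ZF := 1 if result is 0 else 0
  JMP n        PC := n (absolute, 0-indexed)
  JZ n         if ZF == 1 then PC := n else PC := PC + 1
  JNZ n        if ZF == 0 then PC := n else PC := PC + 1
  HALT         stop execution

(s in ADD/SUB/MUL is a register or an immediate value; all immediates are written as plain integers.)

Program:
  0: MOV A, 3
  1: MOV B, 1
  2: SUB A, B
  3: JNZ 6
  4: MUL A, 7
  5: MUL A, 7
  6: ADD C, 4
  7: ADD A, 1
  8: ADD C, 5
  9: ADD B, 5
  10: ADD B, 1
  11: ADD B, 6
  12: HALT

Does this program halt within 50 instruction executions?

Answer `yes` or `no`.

Step 1: PC=0 exec 'MOV A, 3'. After: A=3 B=0 C=0 D=0 ZF=0 PC=1
Step 2: PC=1 exec 'MOV B, 1'. After: A=3 B=1 C=0 D=0 ZF=0 PC=2
Step 3: PC=2 exec 'SUB A, B'. After: A=2 B=1 C=0 D=0 ZF=0 PC=3
Step 4: PC=3 exec 'JNZ 6'. After: A=2 B=1 C=0 D=0 ZF=0 PC=6
Step 5: PC=6 exec 'ADD C, 4'. After: A=2 B=1 C=4 D=0 ZF=0 PC=7
Step 6: PC=7 exec 'ADD A, 1'. After: A=3 B=1 C=4 D=0 ZF=0 PC=8
Step 7: PC=8 exec 'ADD C, 5'. After: A=3 B=1 C=9 D=0 ZF=0 PC=9
Step 8: PC=9 exec 'ADD B, 5'. After: A=3 B=6 C=9 D=0 ZF=0 PC=10
Step 9: PC=10 exec 'ADD B, 1'. After: A=3 B=7 C=9 D=0 ZF=0 PC=11
Step 10: PC=11 exec 'ADD B, 6'. After: A=3 B=13 C=9 D=0 ZF=0 PC=12
Step 11: PC=12 exec 'HALT'. After: A=3 B=13 C=9 D=0 ZF=0 PC=12 HALTED

Answer: yes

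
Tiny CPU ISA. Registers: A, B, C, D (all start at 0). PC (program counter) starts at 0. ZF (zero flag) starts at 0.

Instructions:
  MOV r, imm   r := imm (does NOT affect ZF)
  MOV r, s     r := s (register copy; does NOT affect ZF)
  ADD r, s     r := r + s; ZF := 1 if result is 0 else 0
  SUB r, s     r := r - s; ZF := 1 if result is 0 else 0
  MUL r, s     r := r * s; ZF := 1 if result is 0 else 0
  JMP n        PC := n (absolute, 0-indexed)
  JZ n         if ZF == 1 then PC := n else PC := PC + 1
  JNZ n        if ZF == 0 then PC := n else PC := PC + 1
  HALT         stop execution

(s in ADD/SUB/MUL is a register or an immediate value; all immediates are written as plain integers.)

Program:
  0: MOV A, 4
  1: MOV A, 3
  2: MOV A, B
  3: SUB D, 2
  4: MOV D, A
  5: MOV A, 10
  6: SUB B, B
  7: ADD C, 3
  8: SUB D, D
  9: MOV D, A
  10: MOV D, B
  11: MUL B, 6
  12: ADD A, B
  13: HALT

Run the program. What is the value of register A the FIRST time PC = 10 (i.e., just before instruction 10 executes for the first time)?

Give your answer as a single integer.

Step 1: PC=0 exec 'MOV A, 4'. After: A=4 B=0 C=0 D=0 ZF=0 PC=1
Step 2: PC=1 exec 'MOV A, 3'. After: A=3 B=0 C=0 D=0 ZF=0 PC=2
Step 3: PC=2 exec 'MOV A, B'. After: A=0 B=0 C=0 D=0 ZF=0 PC=3
Step 4: PC=3 exec 'SUB D, 2'. After: A=0 B=0 C=0 D=-2 ZF=0 PC=4
Step 5: PC=4 exec 'MOV D, A'. After: A=0 B=0 C=0 D=0 ZF=0 PC=5
Step 6: PC=5 exec 'MOV A, 10'. After: A=10 B=0 C=0 D=0 ZF=0 PC=6
Step 7: PC=6 exec 'SUB B, B'. After: A=10 B=0 C=0 D=0 ZF=1 PC=7
Step 8: PC=7 exec 'ADD C, 3'. After: A=10 B=0 C=3 D=0 ZF=0 PC=8
Step 9: PC=8 exec 'SUB D, D'. After: A=10 B=0 C=3 D=0 ZF=1 PC=9
Step 10: PC=9 exec 'MOV D, A'. After: A=10 B=0 C=3 D=10 ZF=1 PC=10
First time PC=10: A=10

10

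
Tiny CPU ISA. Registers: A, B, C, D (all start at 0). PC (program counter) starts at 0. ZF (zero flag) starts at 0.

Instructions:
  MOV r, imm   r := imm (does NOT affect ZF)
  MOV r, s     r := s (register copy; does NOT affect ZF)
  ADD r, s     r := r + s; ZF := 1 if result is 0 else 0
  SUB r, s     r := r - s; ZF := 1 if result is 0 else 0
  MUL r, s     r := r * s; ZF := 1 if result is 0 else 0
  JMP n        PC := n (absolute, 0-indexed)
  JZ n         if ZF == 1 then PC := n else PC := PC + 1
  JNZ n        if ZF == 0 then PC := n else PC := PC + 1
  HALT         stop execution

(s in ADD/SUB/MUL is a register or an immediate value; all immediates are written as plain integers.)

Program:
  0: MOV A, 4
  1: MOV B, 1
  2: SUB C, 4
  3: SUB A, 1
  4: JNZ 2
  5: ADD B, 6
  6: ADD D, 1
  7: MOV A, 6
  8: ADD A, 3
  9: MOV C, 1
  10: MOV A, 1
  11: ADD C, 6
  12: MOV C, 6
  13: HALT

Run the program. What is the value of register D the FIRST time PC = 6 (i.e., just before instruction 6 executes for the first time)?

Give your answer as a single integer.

Step 1: PC=0 exec 'MOV A, 4'. After: A=4 B=0 C=0 D=0 ZF=0 PC=1
Step 2: PC=1 exec 'MOV B, 1'. After: A=4 B=1 C=0 D=0 ZF=0 PC=2
Step 3: PC=2 exec 'SUB C, 4'. After: A=4 B=1 C=-4 D=0 ZF=0 PC=3
Step 4: PC=3 exec 'SUB A, 1'. After: A=3 B=1 C=-4 D=0 ZF=0 PC=4
Step 5: PC=4 exec 'JNZ 2'. After: A=3 B=1 C=-4 D=0 ZF=0 PC=2
Step 6: PC=2 exec 'SUB C, 4'. After: A=3 B=1 C=-8 D=0 ZF=0 PC=3
Step 7: PC=3 exec 'SUB A, 1'. After: A=2 B=1 C=-8 D=0 ZF=0 PC=4
Step 8: PC=4 exec 'JNZ 2'. After: A=2 B=1 C=-8 D=0 ZF=0 PC=2
Step 9: PC=2 exec 'SUB C, 4'. After: A=2 B=1 C=-12 D=0 ZF=0 PC=3
Step 10: PC=3 exec 'SUB A, 1'. After: A=1 B=1 C=-12 D=0 ZF=0 PC=4
Step 11: PC=4 exec 'JNZ 2'. After: A=1 B=1 C=-12 D=0 ZF=0 PC=2
Step 12: PC=2 exec 'SUB C, 4'. After: A=1 B=1 C=-16 D=0 ZF=0 PC=3
Step 13: PC=3 exec 'SUB A, 1'. After: A=0 B=1 C=-16 D=0 ZF=1 PC=4
Step 14: PC=4 exec 'JNZ 2'. After: A=0 B=1 C=-16 D=0 ZF=1 PC=5
Step 15: PC=5 exec 'ADD B, 6'. After: A=0 B=7 C=-16 D=0 ZF=0 PC=6
First time PC=6: D=0

0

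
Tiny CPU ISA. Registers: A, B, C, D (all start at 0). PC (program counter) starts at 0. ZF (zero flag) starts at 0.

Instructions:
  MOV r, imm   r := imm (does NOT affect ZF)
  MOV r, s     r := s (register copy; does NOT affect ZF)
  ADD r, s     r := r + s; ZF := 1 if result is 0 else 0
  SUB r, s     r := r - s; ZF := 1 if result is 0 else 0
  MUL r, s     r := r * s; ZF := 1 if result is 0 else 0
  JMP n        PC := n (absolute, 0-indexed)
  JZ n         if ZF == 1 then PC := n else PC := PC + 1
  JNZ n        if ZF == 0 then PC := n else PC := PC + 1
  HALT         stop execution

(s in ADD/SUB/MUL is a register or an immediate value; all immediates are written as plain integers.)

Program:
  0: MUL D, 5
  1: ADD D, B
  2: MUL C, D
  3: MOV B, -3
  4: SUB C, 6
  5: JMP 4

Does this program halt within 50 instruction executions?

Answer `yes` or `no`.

Answer: no

Derivation:
Step 1: PC=0 exec 'MUL D, 5'. After: A=0 B=0 C=0 D=0 ZF=1 PC=1
Step 2: PC=1 exec 'ADD D, B'. After: A=0 B=0 C=0 D=0 ZF=1 PC=2
Step 3: PC=2 exec 'MUL C, D'. After: A=0 B=0 C=0 D=0 ZF=1 PC=3
Step 4: PC=3 exec 'MOV B, -3'. After: A=0 B=-3 C=0 D=0 ZF=1 PC=4
Step 5: PC=4 exec 'SUB C, 6'. After: A=0 B=-3 C=-6 D=0 ZF=0 PC=5
Step 6: PC=5 exec 'JMP 4'. After: A=0 B=-3 C=-6 D=0 ZF=0 PC=4
Step 7: PC=4 exec 'SUB C, 6'. After: A=0 B=-3 C=-12 D=0 ZF=0 PC=5
Step 8: PC=5 exec 'JMP 4'. After: A=0 B=-3 C=-12 D=0 ZF=0 PC=4
Step 9: PC=4 exec 'SUB C, 6'. After: A=0 B=-3 C=-18 D=0 ZF=0 PC=5
Step 10: PC=5 exec 'JMP 4'. After: A=0 B=-3 C=-18 D=0 ZF=0 PC=4
Step 11: PC=4 exec 'SUB C, 6'. After: A=0 B=-3 C=-24 D=0 ZF=0 PC=5
Step 12: PC=5 exec 'JMP 4'. After: A=0 B=-3 C=-24 D=0 ZF=0 PC=4
Step 13: PC=4 exec 'SUB C, 6'. After: A=0 B=-3 C=-30 D=0 ZF=0 PC=5
Step 14: PC=5 exec 'JMP 4'. After: A=0 B=-3 C=-30 D=0 ZF=0 PC=4
Step 15: PC=4 exec 'SUB C, 6'. After: A=0 B=-3 C=-36 D=0 ZF=0 PC=5
After 50 steps: not halted. PC revisits the same instructions with no path to HALT; will never halt.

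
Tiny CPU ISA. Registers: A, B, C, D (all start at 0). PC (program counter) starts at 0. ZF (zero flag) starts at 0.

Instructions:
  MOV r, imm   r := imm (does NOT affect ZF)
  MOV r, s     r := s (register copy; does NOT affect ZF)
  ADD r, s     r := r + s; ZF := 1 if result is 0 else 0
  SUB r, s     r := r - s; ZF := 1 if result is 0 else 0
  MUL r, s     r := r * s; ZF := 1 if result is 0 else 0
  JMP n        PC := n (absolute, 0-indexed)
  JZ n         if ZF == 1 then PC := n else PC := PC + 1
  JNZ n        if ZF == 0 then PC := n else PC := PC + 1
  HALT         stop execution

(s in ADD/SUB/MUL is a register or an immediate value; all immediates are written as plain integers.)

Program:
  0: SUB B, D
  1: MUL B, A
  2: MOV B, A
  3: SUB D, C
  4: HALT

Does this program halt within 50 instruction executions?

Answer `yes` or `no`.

Step 1: PC=0 exec 'SUB B, D'. After: A=0 B=0 C=0 D=0 ZF=1 PC=1
Step 2: PC=1 exec 'MUL B, A'. After: A=0 B=0 C=0 D=0 ZF=1 PC=2
Step 3: PC=2 exec 'MOV B, A'. After: A=0 B=0 C=0 D=0 ZF=1 PC=3
Step 4: PC=3 exec 'SUB D, C'. After: A=0 B=0 C=0 D=0 ZF=1 PC=4
Step 5: PC=4 exec 'HALT'. After: A=0 B=0 C=0 D=0 ZF=1 PC=4 HALTED

Answer: yes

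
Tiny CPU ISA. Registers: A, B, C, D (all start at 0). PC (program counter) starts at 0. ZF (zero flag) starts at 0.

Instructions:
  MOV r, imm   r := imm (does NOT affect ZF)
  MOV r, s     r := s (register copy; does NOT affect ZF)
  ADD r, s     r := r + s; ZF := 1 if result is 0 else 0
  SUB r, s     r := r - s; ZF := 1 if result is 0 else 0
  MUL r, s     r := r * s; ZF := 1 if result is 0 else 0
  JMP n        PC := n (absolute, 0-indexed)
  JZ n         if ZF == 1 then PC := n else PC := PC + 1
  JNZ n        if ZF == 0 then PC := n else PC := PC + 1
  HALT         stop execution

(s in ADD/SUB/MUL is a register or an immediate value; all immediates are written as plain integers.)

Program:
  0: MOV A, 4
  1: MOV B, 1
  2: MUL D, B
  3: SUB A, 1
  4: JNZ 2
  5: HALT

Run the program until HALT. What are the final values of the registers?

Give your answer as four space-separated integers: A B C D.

Answer: 0 1 0 0

Derivation:
Step 1: PC=0 exec 'MOV A, 4'. After: A=4 B=0 C=0 D=0 ZF=0 PC=1
Step 2: PC=1 exec 'MOV B, 1'. After: A=4 B=1 C=0 D=0 ZF=0 PC=2
Step 3: PC=2 exec 'MUL D, B'. After: A=4 B=1 C=0 D=0 ZF=1 PC=3
Step 4: PC=3 exec 'SUB A, 1'. After: A=3 B=1 C=0 D=0 ZF=0 PC=4
Step 5: PC=4 exec 'JNZ 2'. After: A=3 B=1 C=0 D=0 ZF=0 PC=2
Step 6: PC=2 exec 'MUL D, B'. After: A=3 B=1 C=0 D=0 ZF=1 PC=3
Step 7: PC=3 exec 'SUB A, 1'. After: A=2 B=1 C=0 D=0 ZF=0 PC=4
Step 8: PC=4 exec 'JNZ 2'. After: A=2 B=1 C=0 D=0 ZF=0 PC=2
Step 9: PC=2 exec 'MUL D, B'. After: A=2 B=1 C=0 D=0 ZF=1 PC=3
Step 10: PC=3 exec 'SUB A, 1'. After: A=1 B=1 C=0 D=0 ZF=0 PC=4
Step 11: PC=4 exec 'JNZ 2'. After: A=1 B=1 C=0 D=0 ZF=0 PC=2
Step 12: PC=2 exec 'MUL D, B'. After: A=1 B=1 C=0 D=0 ZF=1 PC=3
Step 13: PC=3 exec 'SUB A, 1'. After: A=0 B=1 C=0 D=0 ZF=1 PC=4
Step 14: PC=4 exec 'JNZ 2'. After: A=0 B=1 C=0 D=0 ZF=1 PC=5
Step 15: PC=5 exec 'HALT'. After: A=0 B=1 C=0 D=0 ZF=1 PC=5 HALTED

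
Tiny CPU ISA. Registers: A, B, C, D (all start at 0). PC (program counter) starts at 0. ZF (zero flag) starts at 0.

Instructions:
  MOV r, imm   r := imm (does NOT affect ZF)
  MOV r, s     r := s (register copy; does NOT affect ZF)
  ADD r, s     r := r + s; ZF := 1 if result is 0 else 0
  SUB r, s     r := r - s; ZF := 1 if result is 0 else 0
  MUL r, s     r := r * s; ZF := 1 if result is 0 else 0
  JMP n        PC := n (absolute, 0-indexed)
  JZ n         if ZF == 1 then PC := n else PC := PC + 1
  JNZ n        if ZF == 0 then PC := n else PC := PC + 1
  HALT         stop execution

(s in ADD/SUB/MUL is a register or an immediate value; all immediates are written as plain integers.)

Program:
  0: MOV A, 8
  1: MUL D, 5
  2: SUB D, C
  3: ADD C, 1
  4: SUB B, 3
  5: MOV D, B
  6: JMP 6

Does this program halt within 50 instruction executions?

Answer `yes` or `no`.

Answer: no

Derivation:
Step 1: PC=0 exec 'MOV A, 8'. After: A=8 B=0 C=0 D=0 ZF=0 PC=1
Step 2: PC=1 exec 'MUL D, 5'. After: A=8 B=0 C=0 D=0 ZF=1 PC=2
Step 3: PC=2 exec 'SUB D, C'. After: A=8 B=0 C=0 D=0 ZF=1 PC=3
Step 4: PC=3 exec 'ADD C, 1'. After: A=8 B=0 C=1 D=0 ZF=0 PC=4
Step 5: PC=4 exec 'SUB B, 3'. After: A=8 B=-3 C=1 D=0 ZF=0 PC=5
Step 6: PC=5 exec 'MOV D, B'. After: A=8 B=-3 C=1 D=-3 ZF=0 PC=6
Step 7: PC=6 exec 'JMP 6'. After: A=8 B=-3 C=1 D=-3 ZF=0 PC=6
State after step 7 equals state after step 6: the program is in a cycle of length 1 and will never halt.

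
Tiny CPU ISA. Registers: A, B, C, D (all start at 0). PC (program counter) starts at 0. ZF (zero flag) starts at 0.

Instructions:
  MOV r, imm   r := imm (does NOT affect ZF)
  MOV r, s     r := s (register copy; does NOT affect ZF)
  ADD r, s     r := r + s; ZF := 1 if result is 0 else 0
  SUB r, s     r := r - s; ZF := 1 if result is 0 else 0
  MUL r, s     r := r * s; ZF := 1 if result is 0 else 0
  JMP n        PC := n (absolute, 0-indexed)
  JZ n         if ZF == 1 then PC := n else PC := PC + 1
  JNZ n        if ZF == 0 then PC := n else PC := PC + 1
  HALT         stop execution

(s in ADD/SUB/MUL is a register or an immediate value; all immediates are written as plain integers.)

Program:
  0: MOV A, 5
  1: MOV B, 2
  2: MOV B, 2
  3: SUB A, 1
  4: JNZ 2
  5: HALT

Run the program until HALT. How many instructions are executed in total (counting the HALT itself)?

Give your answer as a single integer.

Step 1: PC=0 exec 'MOV A, 5'. After: A=5 B=0 C=0 D=0 ZF=0 PC=1
Step 2: PC=1 exec 'MOV B, 2'. After: A=5 B=2 C=0 D=0 ZF=0 PC=2
Step 3: PC=2 exec 'MOV B, 2'. After: A=5 B=2 C=0 D=0 ZF=0 PC=3
Step 4: PC=3 exec 'SUB A, 1'. After: A=4 B=2 C=0 D=0 ZF=0 PC=4
Step 5: PC=4 exec 'JNZ 2'. After: A=4 B=2 C=0 D=0 ZF=0 PC=2
Step 6: PC=2 exec 'MOV B, 2'. After: A=4 B=2 C=0 D=0 ZF=0 PC=3
Step 7: PC=3 exec 'SUB A, 1'. After: A=3 B=2 C=0 D=0 ZF=0 PC=4
Step 8: PC=4 exec 'JNZ 2'. After: A=3 B=2 C=0 D=0 ZF=0 PC=2
Step 9: PC=2 exec 'MOV B, 2'. After: A=3 B=2 C=0 D=0 ZF=0 PC=3
Step 10: PC=3 exec 'SUB A, 1'. After: A=2 B=2 C=0 D=0 ZF=0 PC=4
Step 11: PC=4 exec 'JNZ 2'. After: A=2 B=2 C=0 D=0 ZF=0 PC=2
Step 12: PC=2 exec 'MOV B, 2'. After: A=2 B=2 C=0 D=0 ZF=0 PC=3
Step 13: PC=3 exec 'SUB A, 1'. After: A=1 B=2 C=0 D=0 ZF=0 PC=4
Step 14: PC=4 exec 'JNZ 2'. After: A=1 B=2 C=0 D=0 ZF=0 PC=2
Step 15: PC=2 exec 'MOV B, 2'. After: A=1 B=2 C=0 D=0 ZF=0 PC=3
Step 16: PC=3 exec 'SUB A, 1'. After: A=0 B=2 C=0 D=0 ZF=1 PC=4
Step 17: PC=4 exec 'JNZ 2'. After: A=0 B=2 C=0 D=0 ZF=1 PC=5
Step 18: PC=5 exec 'HALT'. After: A=0 B=2 C=0 D=0 ZF=1 PC=5 HALTED
Total instructions executed: 18

Answer: 18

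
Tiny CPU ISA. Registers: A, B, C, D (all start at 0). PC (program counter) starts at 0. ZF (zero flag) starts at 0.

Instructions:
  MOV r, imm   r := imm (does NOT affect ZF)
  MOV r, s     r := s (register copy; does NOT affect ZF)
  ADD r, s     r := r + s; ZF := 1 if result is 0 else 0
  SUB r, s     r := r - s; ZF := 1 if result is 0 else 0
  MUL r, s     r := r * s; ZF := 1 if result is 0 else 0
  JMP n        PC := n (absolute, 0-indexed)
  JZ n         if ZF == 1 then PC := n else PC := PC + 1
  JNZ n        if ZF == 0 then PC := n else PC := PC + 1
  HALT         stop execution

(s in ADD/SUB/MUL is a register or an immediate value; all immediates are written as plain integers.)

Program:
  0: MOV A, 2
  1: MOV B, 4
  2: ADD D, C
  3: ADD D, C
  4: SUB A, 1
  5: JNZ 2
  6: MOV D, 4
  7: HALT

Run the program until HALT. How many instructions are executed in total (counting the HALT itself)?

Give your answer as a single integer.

Step 1: PC=0 exec 'MOV A, 2'. After: A=2 B=0 C=0 D=0 ZF=0 PC=1
Step 2: PC=1 exec 'MOV B, 4'. After: A=2 B=4 C=0 D=0 ZF=0 PC=2
Step 3: PC=2 exec 'ADD D, C'. After: A=2 B=4 C=0 D=0 ZF=1 PC=3
Step 4: PC=3 exec 'ADD D, C'. After: A=2 B=4 C=0 D=0 ZF=1 PC=4
Step 5: PC=4 exec 'SUB A, 1'. After: A=1 B=4 C=0 D=0 ZF=0 PC=5
Step 6: PC=5 exec 'JNZ 2'. After: A=1 B=4 C=0 D=0 ZF=0 PC=2
Step 7: PC=2 exec 'ADD D, C'. After: A=1 B=4 C=0 D=0 ZF=1 PC=3
Step 8: PC=3 exec 'ADD D, C'. After: A=1 B=4 C=0 D=0 ZF=1 PC=4
Step 9: PC=4 exec 'SUB A, 1'. After: A=0 B=4 C=0 D=0 ZF=1 PC=5
Step 10: PC=5 exec 'JNZ 2'. After: A=0 B=4 C=0 D=0 ZF=1 PC=6
Step 11: PC=6 exec 'MOV D, 4'. After: A=0 B=4 C=0 D=4 ZF=1 PC=7
Step 12: PC=7 exec 'HALT'. After: A=0 B=4 C=0 D=4 ZF=1 PC=7 HALTED
Total instructions executed: 12

Answer: 12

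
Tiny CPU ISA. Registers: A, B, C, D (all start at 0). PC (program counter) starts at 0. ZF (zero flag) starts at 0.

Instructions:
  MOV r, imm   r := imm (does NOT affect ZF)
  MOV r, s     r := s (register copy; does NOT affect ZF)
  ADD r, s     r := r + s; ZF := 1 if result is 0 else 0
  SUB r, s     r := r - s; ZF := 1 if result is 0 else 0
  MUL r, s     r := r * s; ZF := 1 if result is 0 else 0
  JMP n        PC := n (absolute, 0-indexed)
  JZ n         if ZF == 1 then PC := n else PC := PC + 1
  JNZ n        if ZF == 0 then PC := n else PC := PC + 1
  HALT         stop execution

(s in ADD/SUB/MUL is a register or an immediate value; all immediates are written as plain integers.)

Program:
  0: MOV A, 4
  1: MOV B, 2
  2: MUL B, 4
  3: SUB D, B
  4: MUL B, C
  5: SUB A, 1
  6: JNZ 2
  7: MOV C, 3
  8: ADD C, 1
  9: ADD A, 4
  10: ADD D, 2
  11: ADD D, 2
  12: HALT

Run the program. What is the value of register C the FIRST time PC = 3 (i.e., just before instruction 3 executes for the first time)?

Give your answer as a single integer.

Step 1: PC=0 exec 'MOV A, 4'. After: A=4 B=0 C=0 D=0 ZF=0 PC=1
Step 2: PC=1 exec 'MOV B, 2'. After: A=4 B=2 C=0 D=0 ZF=0 PC=2
Step 3: PC=2 exec 'MUL B, 4'. After: A=4 B=8 C=0 D=0 ZF=0 PC=3
First time PC=3: C=0

0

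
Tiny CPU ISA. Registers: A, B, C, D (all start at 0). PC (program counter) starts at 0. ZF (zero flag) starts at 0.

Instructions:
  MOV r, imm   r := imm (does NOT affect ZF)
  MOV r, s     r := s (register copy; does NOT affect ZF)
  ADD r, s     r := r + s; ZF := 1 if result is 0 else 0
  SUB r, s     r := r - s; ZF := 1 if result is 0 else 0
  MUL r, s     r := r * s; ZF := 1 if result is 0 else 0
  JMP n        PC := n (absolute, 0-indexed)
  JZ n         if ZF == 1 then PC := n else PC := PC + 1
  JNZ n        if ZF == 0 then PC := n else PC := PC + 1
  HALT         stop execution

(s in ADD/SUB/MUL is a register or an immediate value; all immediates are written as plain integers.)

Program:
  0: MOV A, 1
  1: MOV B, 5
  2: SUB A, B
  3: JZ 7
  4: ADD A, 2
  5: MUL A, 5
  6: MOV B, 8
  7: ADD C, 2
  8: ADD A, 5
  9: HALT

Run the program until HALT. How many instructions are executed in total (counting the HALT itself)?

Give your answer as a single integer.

Step 1: PC=0 exec 'MOV A, 1'. After: A=1 B=0 C=0 D=0 ZF=0 PC=1
Step 2: PC=1 exec 'MOV B, 5'. After: A=1 B=5 C=0 D=0 ZF=0 PC=2
Step 3: PC=2 exec 'SUB A, B'. After: A=-4 B=5 C=0 D=0 ZF=0 PC=3
Step 4: PC=3 exec 'JZ 7'. After: A=-4 B=5 C=0 D=0 ZF=0 PC=4
Step 5: PC=4 exec 'ADD A, 2'. After: A=-2 B=5 C=0 D=0 ZF=0 PC=5
Step 6: PC=5 exec 'MUL A, 5'. After: A=-10 B=5 C=0 D=0 ZF=0 PC=6
Step 7: PC=6 exec 'MOV B, 8'. After: A=-10 B=8 C=0 D=0 ZF=0 PC=7
Step 8: PC=7 exec 'ADD C, 2'. After: A=-10 B=8 C=2 D=0 ZF=0 PC=8
Step 9: PC=8 exec 'ADD A, 5'. After: A=-5 B=8 C=2 D=0 ZF=0 PC=9
Step 10: PC=9 exec 'HALT'. After: A=-5 B=8 C=2 D=0 ZF=0 PC=9 HALTED
Total instructions executed: 10

Answer: 10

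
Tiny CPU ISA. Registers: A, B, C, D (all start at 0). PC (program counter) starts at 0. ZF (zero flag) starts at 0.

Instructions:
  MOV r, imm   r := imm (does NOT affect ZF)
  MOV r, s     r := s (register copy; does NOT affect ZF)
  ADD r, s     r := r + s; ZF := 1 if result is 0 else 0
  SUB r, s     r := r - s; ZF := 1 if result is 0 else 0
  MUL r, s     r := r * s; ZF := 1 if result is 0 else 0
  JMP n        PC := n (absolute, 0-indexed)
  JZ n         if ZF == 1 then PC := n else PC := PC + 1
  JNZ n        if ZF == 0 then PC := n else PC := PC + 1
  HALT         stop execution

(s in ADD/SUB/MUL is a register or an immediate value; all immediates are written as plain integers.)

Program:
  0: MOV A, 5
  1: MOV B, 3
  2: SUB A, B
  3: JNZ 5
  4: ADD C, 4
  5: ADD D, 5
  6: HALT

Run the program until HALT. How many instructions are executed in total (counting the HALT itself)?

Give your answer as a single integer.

Answer: 6

Derivation:
Step 1: PC=0 exec 'MOV A, 5'. After: A=5 B=0 C=0 D=0 ZF=0 PC=1
Step 2: PC=1 exec 'MOV B, 3'. After: A=5 B=3 C=0 D=0 ZF=0 PC=2
Step 3: PC=2 exec 'SUB A, B'. After: A=2 B=3 C=0 D=0 ZF=0 PC=3
Step 4: PC=3 exec 'JNZ 5'. After: A=2 B=3 C=0 D=0 ZF=0 PC=5
Step 5: PC=5 exec 'ADD D, 5'. After: A=2 B=3 C=0 D=5 ZF=0 PC=6
Step 6: PC=6 exec 'HALT'. After: A=2 B=3 C=0 D=5 ZF=0 PC=6 HALTED
Total instructions executed: 6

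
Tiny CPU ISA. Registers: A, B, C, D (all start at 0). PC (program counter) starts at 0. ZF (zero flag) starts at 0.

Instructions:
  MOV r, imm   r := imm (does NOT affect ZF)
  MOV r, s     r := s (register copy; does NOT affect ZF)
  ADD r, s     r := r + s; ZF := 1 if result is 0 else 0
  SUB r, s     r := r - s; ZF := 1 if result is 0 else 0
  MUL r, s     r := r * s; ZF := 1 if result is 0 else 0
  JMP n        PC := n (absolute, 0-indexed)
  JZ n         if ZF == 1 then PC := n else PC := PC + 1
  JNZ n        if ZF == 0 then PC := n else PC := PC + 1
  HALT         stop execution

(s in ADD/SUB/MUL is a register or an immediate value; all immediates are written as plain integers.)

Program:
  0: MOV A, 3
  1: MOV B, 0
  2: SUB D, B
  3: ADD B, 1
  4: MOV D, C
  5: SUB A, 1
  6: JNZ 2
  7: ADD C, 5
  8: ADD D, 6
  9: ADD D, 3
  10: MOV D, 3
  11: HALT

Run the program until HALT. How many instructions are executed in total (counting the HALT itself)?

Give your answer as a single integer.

Step 1: PC=0 exec 'MOV A, 3'. After: A=3 B=0 C=0 D=0 ZF=0 PC=1
Step 2: PC=1 exec 'MOV B, 0'. After: A=3 B=0 C=0 D=0 ZF=0 PC=2
Step 3: PC=2 exec 'SUB D, B'. After: A=3 B=0 C=0 D=0 ZF=1 PC=3
Step 4: PC=3 exec 'ADD B, 1'. After: A=3 B=1 C=0 D=0 ZF=0 PC=4
Step 5: PC=4 exec 'MOV D, C'. After: A=3 B=1 C=0 D=0 ZF=0 PC=5
Step 6: PC=5 exec 'SUB A, 1'. After: A=2 B=1 C=0 D=0 ZF=0 PC=6
Step 7: PC=6 exec 'JNZ 2'. After: A=2 B=1 C=0 D=0 ZF=0 PC=2
Step 8: PC=2 exec 'SUB D, B'. After: A=2 B=1 C=0 D=-1 ZF=0 PC=3
Step 9: PC=3 exec 'ADD B, 1'. After: A=2 B=2 C=0 D=-1 ZF=0 PC=4
Step 10: PC=4 exec 'MOV D, C'. After: A=2 B=2 C=0 D=0 ZF=0 PC=5
Step 11: PC=5 exec 'SUB A, 1'. After: A=1 B=2 C=0 D=0 ZF=0 PC=6
Step 12: PC=6 exec 'JNZ 2'. After: A=1 B=2 C=0 D=0 ZF=0 PC=2
Step 13: PC=2 exec 'SUB D, B'. After: A=1 B=2 C=0 D=-2 ZF=0 PC=3
Step 14: PC=3 exec 'ADD B, 1'. After: A=1 B=3 C=0 D=-2 ZF=0 PC=4
Step 15: PC=4 exec 'MOV D, C'. After: A=1 B=3 C=0 D=0 ZF=0 PC=5
Step 16: PC=5 exec 'SUB A, 1'. After: A=0 B=3 C=0 D=0 ZF=1 PC=6
Step 17: PC=6 exec 'JNZ 2'. After: A=0 B=3 C=0 D=0 ZF=1 PC=7
Step 18: PC=7 exec 'ADD C, 5'. After: A=0 B=3 C=5 D=0 ZF=0 PC=8
Step 19: PC=8 exec 'ADD D, 6'. After: A=0 B=3 C=5 D=6 ZF=0 PC=9
Step 20: PC=9 exec 'ADD D, 3'. After: A=0 B=3 C=5 D=9 ZF=0 PC=10
Step 21: PC=10 exec 'MOV D, 3'. After: A=0 B=3 C=5 D=3 ZF=0 PC=11
Step 22: PC=11 exec 'HALT'. After: A=0 B=3 C=5 D=3 ZF=0 PC=11 HALTED
Total instructions executed: 22

Answer: 22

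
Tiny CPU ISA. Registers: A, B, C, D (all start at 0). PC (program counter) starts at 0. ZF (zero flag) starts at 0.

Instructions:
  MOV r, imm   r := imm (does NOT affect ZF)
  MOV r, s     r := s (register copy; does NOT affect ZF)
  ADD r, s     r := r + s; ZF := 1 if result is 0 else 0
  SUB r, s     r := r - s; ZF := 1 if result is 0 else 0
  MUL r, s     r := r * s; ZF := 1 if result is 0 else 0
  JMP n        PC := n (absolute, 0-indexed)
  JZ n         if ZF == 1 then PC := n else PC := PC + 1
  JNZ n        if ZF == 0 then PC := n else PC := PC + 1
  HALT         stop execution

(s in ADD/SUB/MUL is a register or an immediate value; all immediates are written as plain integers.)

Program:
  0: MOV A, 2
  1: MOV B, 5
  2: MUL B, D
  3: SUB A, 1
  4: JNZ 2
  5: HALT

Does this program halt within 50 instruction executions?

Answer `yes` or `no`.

Step 1: PC=0 exec 'MOV A, 2'. After: A=2 B=0 C=0 D=0 ZF=0 PC=1
Step 2: PC=1 exec 'MOV B, 5'. After: A=2 B=5 C=0 D=0 ZF=0 PC=2
Step 3: PC=2 exec 'MUL B, D'. After: A=2 B=0 C=0 D=0 ZF=1 PC=3
Step 4: PC=3 exec 'SUB A, 1'. After: A=1 B=0 C=0 D=0 ZF=0 PC=4
Step 5: PC=4 exec 'JNZ 2'. After: A=1 B=0 C=0 D=0 ZF=0 PC=2
Step 6: PC=2 exec 'MUL B, D'. After: A=1 B=0 C=0 D=0 ZF=1 PC=3
Step 7: PC=3 exec 'SUB A, 1'. After: A=0 B=0 C=0 D=0 ZF=1 PC=4
Step 8: PC=4 exec 'JNZ 2'. After: A=0 B=0 C=0 D=0 ZF=1 PC=5
Step 9: PC=5 exec 'HALT'. After: A=0 B=0 C=0 D=0 ZF=1 PC=5 HALTED

Answer: yes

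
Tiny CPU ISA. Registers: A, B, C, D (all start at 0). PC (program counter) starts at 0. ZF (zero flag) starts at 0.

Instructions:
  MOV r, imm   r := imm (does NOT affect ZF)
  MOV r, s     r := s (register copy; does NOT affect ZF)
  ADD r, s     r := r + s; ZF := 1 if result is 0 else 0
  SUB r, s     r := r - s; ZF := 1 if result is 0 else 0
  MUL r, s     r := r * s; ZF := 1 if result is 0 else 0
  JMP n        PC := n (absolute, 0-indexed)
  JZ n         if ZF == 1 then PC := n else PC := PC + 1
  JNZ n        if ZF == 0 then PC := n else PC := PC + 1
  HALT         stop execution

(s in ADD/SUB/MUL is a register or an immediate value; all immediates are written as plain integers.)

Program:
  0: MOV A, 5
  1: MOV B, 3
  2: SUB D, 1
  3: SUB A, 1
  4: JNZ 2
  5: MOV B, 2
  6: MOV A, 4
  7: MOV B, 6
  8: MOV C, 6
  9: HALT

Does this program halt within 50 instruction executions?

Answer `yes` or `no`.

Step 1: PC=0 exec 'MOV A, 5'. After: A=5 B=0 C=0 D=0 ZF=0 PC=1
Step 2: PC=1 exec 'MOV B, 3'. After: A=5 B=3 C=0 D=0 ZF=0 PC=2
Step 3: PC=2 exec 'SUB D, 1'. After: A=5 B=3 C=0 D=-1 ZF=0 PC=3
Step 4: PC=3 exec 'SUB A, 1'. After: A=4 B=3 C=0 D=-1 ZF=0 PC=4
Step 5: PC=4 exec 'JNZ 2'. After: A=4 B=3 C=0 D=-1 ZF=0 PC=2
Step 6: PC=2 exec 'SUB D, 1'. After: A=4 B=3 C=0 D=-2 ZF=0 PC=3
Step 7: PC=3 exec 'SUB A, 1'. After: A=3 B=3 C=0 D=-2 ZF=0 PC=4
Step 8: PC=4 exec 'JNZ 2'. After: A=3 B=3 C=0 D=-2 ZF=0 PC=2
Step 9: PC=2 exec 'SUB D, 1'. After: A=3 B=3 C=0 D=-3 ZF=0 PC=3
Step 10: PC=3 exec 'SUB A, 1'. After: A=2 B=3 C=0 D=-3 ZF=0 PC=4
Step 11: PC=4 exec 'JNZ 2'. After: A=2 B=3 C=0 D=-3 ZF=0 PC=2
Step 12: PC=2 exec 'SUB D, 1'. After: A=2 B=3 C=0 D=-4 ZF=0 PC=3
Step 13: PC=3 exec 'SUB A, 1'. After: A=1 B=3 C=0 D=-4 ZF=0 PC=4
Step 14: PC=4 exec 'JNZ 2'. After: A=1 B=3 C=0 D=-4 ZF=0 PC=2
Step 15: PC=2 exec 'SUB D, 1'. After: A=1 B=3 C=0 D=-5 ZF=0 PC=3
Step 16: PC=3 exec 'SUB A, 1'. After: A=0 B=3 C=0 D=-5 ZF=1 PC=4
Step 17: PC=4 exec 'JNZ 2'. After: A=0 B=3 C=0 D=-5 ZF=1 PC=5
Step 18: PC=5 exec 'MOV B, 2'. After: A=0 B=2 C=0 D=-5 ZF=1 PC=6
Step 19: PC=6 exec 'MOV A, 4'. After: A=4 B=2 C=0 D=-5 ZF=1 PC=7
Step 20: PC=7 exec 'MOV B, 6'. After: A=4 B=6 C=0 D=-5 ZF=1 PC=8
Step 21: PC=8 exec 'MOV C, 6'. After: A=4 B=6 C=6 D=-5 ZF=1 PC=9
Step 22: PC=9 exec 'HALT'. After: A=4 B=6 C=6 D=-5 ZF=1 PC=9 HALTED

Answer: yes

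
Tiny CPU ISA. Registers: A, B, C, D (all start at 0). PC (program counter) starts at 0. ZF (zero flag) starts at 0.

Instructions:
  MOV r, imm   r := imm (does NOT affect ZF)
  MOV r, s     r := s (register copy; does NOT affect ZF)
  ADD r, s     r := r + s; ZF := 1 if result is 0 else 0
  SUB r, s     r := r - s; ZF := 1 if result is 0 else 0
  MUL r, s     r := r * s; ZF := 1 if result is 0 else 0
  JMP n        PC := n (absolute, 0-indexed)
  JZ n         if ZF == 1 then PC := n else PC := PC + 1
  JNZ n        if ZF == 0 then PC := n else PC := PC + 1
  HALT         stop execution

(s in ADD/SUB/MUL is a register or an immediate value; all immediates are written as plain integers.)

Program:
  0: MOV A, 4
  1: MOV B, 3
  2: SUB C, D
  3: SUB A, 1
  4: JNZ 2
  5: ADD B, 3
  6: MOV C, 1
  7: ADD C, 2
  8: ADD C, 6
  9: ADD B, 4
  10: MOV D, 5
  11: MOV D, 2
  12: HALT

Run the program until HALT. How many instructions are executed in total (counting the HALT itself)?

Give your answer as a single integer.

Answer: 22

Derivation:
Step 1: PC=0 exec 'MOV A, 4'. After: A=4 B=0 C=0 D=0 ZF=0 PC=1
Step 2: PC=1 exec 'MOV B, 3'. After: A=4 B=3 C=0 D=0 ZF=0 PC=2
Step 3: PC=2 exec 'SUB C, D'. After: A=4 B=3 C=0 D=0 ZF=1 PC=3
Step 4: PC=3 exec 'SUB A, 1'. After: A=3 B=3 C=0 D=0 ZF=0 PC=4
Step 5: PC=4 exec 'JNZ 2'. After: A=3 B=3 C=0 D=0 ZF=0 PC=2
Step 6: PC=2 exec 'SUB C, D'. After: A=3 B=3 C=0 D=0 ZF=1 PC=3
Step 7: PC=3 exec 'SUB A, 1'. After: A=2 B=3 C=0 D=0 ZF=0 PC=4
Step 8: PC=4 exec 'JNZ 2'. After: A=2 B=3 C=0 D=0 ZF=0 PC=2
Step 9: PC=2 exec 'SUB C, D'. After: A=2 B=3 C=0 D=0 ZF=1 PC=3
Step 10: PC=3 exec 'SUB A, 1'. After: A=1 B=3 C=0 D=0 ZF=0 PC=4
Step 11: PC=4 exec 'JNZ 2'. After: A=1 B=3 C=0 D=0 ZF=0 PC=2
Step 12: PC=2 exec 'SUB C, D'. After: A=1 B=3 C=0 D=0 ZF=1 PC=3
Step 13: PC=3 exec 'SUB A, 1'. After: A=0 B=3 C=0 D=0 ZF=1 PC=4
Step 14: PC=4 exec 'JNZ 2'. After: A=0 B=3 C=0 D=0 ZF=1 PC=5
Step 15: PC=5 exec 'ADD B, 3'. After: A=0 B=6 C=0 D=0 ZF=0 PC=6
Step 16: PC=6 exec 'MOV C, 1'. After: A=0 B=6 C=1 D=0 ZF=0 PC=7
Step 17: PC=7 exec 'ADD C, 2'. After: A=0 B=6 C=3 D=0 ZF=0 PC=8
Step 18: PC=8 exec 'ADD C, 6'. After: A=0 B=6 C=9 D=0 ZF=0 PC=9
Step 19: PC=9 exec 'ADD B, 4'. After: A=0 B=10 C=9 D=0 ZF=0 PC=10
Step 20: PC=10 exec 'MOV D, 5'. After: A=0 B=10 C=9 D=5 ZF=0 PC=11
Step 21: PC=11 exec 'MOV D, 2'. After: A=0 B=10 C=9 D=2 ZF=0 PC=12
Step 22: PC=12 exec 'HALT'. After: A=0 B=10 C=9 D=2 ZF=0 PC=12 HALTED
Total instructions executed: 22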